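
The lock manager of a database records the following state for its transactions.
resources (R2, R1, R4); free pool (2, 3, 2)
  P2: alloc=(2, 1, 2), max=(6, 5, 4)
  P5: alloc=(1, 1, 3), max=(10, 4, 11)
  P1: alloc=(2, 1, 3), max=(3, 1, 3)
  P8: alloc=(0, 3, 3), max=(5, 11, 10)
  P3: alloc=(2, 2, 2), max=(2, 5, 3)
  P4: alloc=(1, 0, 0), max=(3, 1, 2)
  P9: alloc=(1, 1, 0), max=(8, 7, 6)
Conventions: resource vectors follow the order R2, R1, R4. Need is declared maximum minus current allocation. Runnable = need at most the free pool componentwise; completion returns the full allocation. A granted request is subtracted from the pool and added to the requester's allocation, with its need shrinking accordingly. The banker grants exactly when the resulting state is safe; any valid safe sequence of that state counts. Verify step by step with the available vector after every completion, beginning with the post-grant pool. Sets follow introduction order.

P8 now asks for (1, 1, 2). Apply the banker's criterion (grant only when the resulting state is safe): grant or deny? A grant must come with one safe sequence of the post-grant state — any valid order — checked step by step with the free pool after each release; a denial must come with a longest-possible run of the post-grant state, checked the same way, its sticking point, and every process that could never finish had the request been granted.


GRANT: granting preserves safety; a valid post-grant sequence is P1, P4, P3, P2, P9, P8, P5.
Key observation: the transfer keeps a workable pool ((1, 2, 0)); P1 starts the safe sequence.
Check on the post-grant state, step by step:
  pool = (1, 2, 0)
  P1 needs (1, 0, 0) <= (1, 2, 0) -> finishes; pool += (2, 1, 3) = (3, 3, 3)
  P4 needs (2, 1, 2) <= (3, 3, 3) -> finishes; pool += (1, 0, 0) = (4, 3, 3)
  P3 needs (0, 3, 1) <= (4, 3, 3) -> finishes; pool += (2, 2, 2) = (6, 5, 5)
  P2 needs (4, 4, 2) <= (6, 5, 5) -> finishes; pool += (2, 1, 2) = (8, 6, 7)
  P9 needs (7, 6, 6) <= (8, 6, 7) -> finishes; pool += (1, 1, 0) = (9, 7, 7)
  P8 needs (4, 7, 5) <= (9, 7, 7) -> finishes; pool += (1, 4, 5) = (10, 11, 12)
  P5 needs (9, 3, 8) <= (10, 11, 12) -> finishes; pool += (1, 1, 3) = (11, 12, 15)


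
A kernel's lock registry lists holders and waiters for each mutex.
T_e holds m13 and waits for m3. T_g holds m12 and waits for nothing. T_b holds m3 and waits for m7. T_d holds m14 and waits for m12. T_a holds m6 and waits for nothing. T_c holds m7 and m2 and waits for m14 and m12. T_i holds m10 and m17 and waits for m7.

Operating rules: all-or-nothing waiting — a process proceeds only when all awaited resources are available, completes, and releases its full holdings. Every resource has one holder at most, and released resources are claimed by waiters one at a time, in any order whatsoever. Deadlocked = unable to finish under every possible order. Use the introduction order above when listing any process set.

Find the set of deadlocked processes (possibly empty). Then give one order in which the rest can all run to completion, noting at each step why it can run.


No process is deadlocked.
Key observation: the wait relation is loop-free; peeling off processes with no waits unwinds the whole state.
A valid finishing order for the others: T_g, T_d, T_a, T_c, T_b, T_e, T_i.
Walking it through:
  run T_g (it waits on nothing); releases m12
  T_d waits on m12 — all released -> runs and releases m14
  run T_a (it waits on nothing); releases m6
  T_c waits on m14 and m12 — all released -> runs and releases m7 and m2
  T_b waits on m7 — all released -> runs and releases m3
  T_e waits on m3 — all released -> runs and releases m13
  T_i waits on m7 — all released -> runs and releases m10 and m17


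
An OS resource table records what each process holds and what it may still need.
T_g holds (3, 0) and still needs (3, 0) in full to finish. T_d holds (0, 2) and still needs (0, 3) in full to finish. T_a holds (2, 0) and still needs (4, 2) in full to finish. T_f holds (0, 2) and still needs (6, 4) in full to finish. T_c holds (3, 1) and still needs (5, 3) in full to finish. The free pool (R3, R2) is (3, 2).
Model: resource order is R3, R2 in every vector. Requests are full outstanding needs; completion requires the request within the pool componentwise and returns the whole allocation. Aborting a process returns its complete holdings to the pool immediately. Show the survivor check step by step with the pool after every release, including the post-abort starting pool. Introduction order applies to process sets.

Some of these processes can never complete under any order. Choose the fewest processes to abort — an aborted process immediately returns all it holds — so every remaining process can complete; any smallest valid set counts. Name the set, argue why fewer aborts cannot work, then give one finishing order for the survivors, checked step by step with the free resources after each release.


The answer: abort T_c.
Key observation: aborting T_c returns (3, 1), and T_d — hopeless before — runs at step 1 with the returned capacity in the pool.
Minimality: the empty abort set fails — the state is deadlocked as it stands.
The survivors complete as T_d, T_g, T_a, T_f. Verifying each step (starting from the post-abort pool):
  pool = (6, 3)
  T_d: need (0, 3) fits (6, 3); releases (0, 2), pool now (6, 5)
  T_g: need (3, 0) fits (6, 5); releases (3, 0), pool now (9, 5)
  T_a: need (4, 2) fits (9, 5); releases (2, 0), pool now (11, 5)
  T_f: need (6, 4) fits (11, 5); releases (0, 2), pool now (11, 7)


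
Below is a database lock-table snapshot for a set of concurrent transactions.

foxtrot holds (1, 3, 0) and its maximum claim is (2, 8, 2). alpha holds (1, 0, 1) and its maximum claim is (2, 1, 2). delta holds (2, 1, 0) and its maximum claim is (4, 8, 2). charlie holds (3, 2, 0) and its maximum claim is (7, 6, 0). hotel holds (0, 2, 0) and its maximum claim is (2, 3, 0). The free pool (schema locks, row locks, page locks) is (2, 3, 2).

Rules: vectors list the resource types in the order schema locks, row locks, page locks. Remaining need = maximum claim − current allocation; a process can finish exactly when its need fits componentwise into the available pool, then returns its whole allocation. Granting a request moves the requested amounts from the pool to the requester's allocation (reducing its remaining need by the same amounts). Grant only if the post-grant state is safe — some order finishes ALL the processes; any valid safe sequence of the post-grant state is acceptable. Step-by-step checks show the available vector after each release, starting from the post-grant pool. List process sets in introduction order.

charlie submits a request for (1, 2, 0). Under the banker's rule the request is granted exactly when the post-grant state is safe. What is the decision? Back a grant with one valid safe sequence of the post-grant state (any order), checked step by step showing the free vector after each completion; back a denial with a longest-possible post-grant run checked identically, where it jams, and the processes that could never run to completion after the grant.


DENY — the pretend-granted state is unsafe.
Key observation: after alpha, hotel the pool peaks at (2, 3, 3), and each blocked process is short somewhere: foxtrot on row locks; delta on row locks; charlie on schema locks.
Pretend the grant happened; the run alpha, hotel goes as far as possible. Step-by-step check:
  pool = (1, 1, 2)
  run alpha (needs (1, 1, 1), free (1, 1, 2)); after release of (1, 0, 1) the pool is (2, 1, 3)
  run hotel (needs (2, 1, 0), free (2, 1, 3)); after release of (0, 2, 0) the pool is (2, 3, 3)
  blocked: foxtrot wants (1, 5, 2), pool (2, 3, 3) — not enough row locks
  blocked: delta wants (2, 7, 2), pool (2, 3, 3) — not enough row locks
  blocked: charlie wants (3, 2, 0), pool (2, 3, 3) — not enough schema locks
Had the request been granted, foxtrot, delta and charlie could never finish.


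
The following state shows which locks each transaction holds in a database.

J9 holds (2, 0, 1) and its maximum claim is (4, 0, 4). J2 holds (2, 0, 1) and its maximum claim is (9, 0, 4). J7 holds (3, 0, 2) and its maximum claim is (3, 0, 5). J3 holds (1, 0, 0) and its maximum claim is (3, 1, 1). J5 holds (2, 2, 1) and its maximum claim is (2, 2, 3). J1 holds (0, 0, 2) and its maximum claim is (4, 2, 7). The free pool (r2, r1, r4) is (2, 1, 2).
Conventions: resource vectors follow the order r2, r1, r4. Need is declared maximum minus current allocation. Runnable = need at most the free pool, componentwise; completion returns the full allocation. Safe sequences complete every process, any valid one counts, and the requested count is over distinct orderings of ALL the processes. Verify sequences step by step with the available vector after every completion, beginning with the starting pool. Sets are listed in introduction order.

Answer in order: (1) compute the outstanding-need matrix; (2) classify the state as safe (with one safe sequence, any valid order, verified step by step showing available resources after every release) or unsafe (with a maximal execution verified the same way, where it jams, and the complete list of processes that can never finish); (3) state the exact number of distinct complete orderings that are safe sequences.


(1) Outstanding need per process (order r2, r1, r4):
  J9: (2, 0, 3)
  J2: (7, 0, 3)
  J7: (0, 0, 3)
  J3: (2, 1, 1)
  J5: (0, 0, 2)
  J1: (4, 2, 5)
(2) SAFE — a valid safe sequence is J5, J7, J1, J3, J9, J2.
Key observation: J5 is the earliest step where a requested resource binds exactly: need (0, 0, 2), pool (2, 1, 2) at its turn.
Check, step by step:
  pool = (2, 1, 2)
  run J5 (needs (0, 0, 2), free (2, 1, 2)); after release of (2, 2, 1) the pool is (4, 3, 3)
  run J7 (needs (0, 0, 3), free (4, 3, 3)); after release of (3, 0, 2) the pool is (7, 3, 5)
  run J1 (needs (4, 2, 5), free (7, 3, 5)); after release of (0, 0, 2) the pool is (7, 3, 7)
  run J3 (needs (2, 1, 1), free (7, 3, 7)); after release of (1, 0, 0) the pool is (8, 3, 7)
  run J9 (needs (2, 0, 3), free (8, 3, 7)); after release of (2, 0, 1) the pool is (10, 3, 8)
  run J2 (needs (7, 0, 3), free (10, 3, 8)); after release of (2, 0, 1) the pool is (12, 3, 9)
(3) Precisely 54 of the possible complete orderings are safe sequences.


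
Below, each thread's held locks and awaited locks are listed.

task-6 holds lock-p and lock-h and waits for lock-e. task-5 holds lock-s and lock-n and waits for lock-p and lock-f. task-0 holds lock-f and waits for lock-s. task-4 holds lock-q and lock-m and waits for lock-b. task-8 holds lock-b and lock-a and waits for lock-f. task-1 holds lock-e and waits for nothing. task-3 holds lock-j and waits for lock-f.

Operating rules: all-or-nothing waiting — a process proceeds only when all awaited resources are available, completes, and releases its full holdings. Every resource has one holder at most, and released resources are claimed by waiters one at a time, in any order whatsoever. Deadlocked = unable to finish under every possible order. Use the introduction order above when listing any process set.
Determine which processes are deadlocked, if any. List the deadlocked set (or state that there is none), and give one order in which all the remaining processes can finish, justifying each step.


Deadlocked set: task-5, task-0, task-4, task-8 and task-3.
Key observation: nobody on the ring task-5 -> task-0 -> task-5 can start until another member finishes, which never happens; task-4, task-8 and task-3 wait into the deadlock from upstream.
One completion order for the rest: task-1, task-6.
Walking it through:
  task-1 waits on nothing -> runs at once and releases lock-e
  task-6 waits on lock-e — all released -> runs and releases lock-p and lock-h


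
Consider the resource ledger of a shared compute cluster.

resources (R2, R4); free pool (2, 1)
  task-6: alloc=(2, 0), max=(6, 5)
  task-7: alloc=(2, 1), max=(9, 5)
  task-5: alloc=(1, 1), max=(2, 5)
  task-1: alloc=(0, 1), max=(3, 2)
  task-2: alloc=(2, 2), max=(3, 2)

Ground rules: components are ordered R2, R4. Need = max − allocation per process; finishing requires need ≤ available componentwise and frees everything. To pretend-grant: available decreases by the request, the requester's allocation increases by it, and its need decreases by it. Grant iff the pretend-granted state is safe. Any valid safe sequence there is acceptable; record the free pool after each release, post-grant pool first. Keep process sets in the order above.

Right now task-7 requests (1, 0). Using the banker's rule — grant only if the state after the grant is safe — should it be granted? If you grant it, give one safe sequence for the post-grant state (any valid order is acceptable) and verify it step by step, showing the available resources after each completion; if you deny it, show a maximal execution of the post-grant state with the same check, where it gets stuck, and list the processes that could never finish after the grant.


GRANT: granting preserves safety; a valid post-grant sequence is task-2, task-1, task-5, task-6, task-7.
Key observation: post-grant, (1, 1) remains, and an order beginning with task-2 completes everyone.
Verifying the post-grant state step by step:
  pool = (1, 1)
  task-2: need (1, 0) fits (1, 1); releases (2, 2), pool now (3, 3)
  task-1: need (3, 1) fits (3, 3); releases (0, 1), pool now (3, 4)
  task-5: need (1, 4) fits (3, 4); releases (1, 1), pool now (4, 5)
  task-6: need (4, 5) fits (4, 5); releases (2, 0), pool now (6, 5)
  task-7: need (6, 4) fits (6, 5); releases (3, 1), pool now (9, 6)


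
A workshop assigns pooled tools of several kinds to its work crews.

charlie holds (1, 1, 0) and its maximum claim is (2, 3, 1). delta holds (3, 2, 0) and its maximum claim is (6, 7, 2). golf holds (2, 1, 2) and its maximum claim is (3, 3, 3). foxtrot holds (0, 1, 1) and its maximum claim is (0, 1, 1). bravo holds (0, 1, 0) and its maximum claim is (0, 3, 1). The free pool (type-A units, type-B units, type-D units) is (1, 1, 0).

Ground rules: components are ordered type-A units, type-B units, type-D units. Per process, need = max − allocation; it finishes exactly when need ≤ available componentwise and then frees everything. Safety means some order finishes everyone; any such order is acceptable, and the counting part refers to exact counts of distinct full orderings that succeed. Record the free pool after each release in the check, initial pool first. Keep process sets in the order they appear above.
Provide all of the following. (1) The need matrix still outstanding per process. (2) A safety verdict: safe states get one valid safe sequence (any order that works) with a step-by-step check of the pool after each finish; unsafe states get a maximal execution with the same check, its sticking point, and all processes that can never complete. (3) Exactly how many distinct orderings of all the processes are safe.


(1) Outstanding need per process (order type-A units, type-B units, type-D units):
  charlie: (1, 2, 1)
  delta: (3, 5, 2)
  golf: (1, 2, 1)
  foxtrot: (0, 0, 0)
  bravo: (0, 2, 1)
(2) The state is SAFE; one workable sequence: foxtrot, bravo, golf, charlie, delta.
Key observation: reading the order forward, bravo is the first process whose need (0, 2, 1) meets the free pool (1, 2, 1) exactly on a resource it requests.
Walking it through:
  pool = (1, 1, 0)
  foxtrot: need (0, 0, 0) fits (1, 1, 0); releases (0, 1, 1), pool now (1, 2, 1)
  bravo: need (0, 2, 1) fits (1, 2, 1); releases (0, 1, 0), pool now (1, 3, 1)
  golf: need (1, 2, 1) fits (1, 3, 1); releases (2, 1, 2), pool now (3, 4, 3)
  charlie: need (1, 2, 1) fits (3, 4, 3); releases (1, 1, 0), pool now (4, 5, 3)
  delta: need (3, 5, 2) fits (4, 5, 3); releases (3, 2, 0), pool now (7, 7, 3)
(3) The exact count: 6 of the possible complete orderings are safe sequences.


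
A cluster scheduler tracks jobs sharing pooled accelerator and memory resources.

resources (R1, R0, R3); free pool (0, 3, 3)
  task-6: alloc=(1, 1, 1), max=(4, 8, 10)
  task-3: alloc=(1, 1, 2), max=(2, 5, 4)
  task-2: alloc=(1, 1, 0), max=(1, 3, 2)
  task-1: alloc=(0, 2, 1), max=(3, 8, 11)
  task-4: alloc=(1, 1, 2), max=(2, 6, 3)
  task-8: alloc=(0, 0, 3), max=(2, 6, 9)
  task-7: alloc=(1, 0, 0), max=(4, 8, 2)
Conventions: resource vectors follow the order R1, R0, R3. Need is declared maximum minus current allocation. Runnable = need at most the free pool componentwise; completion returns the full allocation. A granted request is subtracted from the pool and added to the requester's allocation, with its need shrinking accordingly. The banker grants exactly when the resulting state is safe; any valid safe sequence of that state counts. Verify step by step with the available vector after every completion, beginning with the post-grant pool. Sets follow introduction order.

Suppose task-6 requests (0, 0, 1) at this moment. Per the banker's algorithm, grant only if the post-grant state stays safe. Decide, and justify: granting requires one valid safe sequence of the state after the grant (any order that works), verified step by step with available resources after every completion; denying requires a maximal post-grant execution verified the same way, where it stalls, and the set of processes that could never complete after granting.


DENY: after the grant no complete ordering would exist.
Key observation: after task-2, task-3, task-4, task-8 the pool peaks at (3, 6, 9), and each blocked process is short somewhere: task-6 on R0; task-1 on R3; task-7 on R0.
After a pretend grant, a maximal execution: task-2, task-3, task-4, task-8 — then nothing else fits. Step-by-step check:
  pool = (0, 3, 2)
  run task-2 (needs (0, 2, 2), free (0, 3, 2)); after release of (1, 1, 0) the pool is (1, 4, 2)
  run task-3 (needs (1, 4, 2), free (1, 4, 2)); after release of (1, 1, 2) the pool is (2, 5, 4)
  run task-4 (needs (1, 5, 1), free (2, 5, 4)); after release of (1, 1, 2) the pool is (3, 6, 6)
  run task-8 (needs (2, 6, 6), free (3, 6, 6)); after release of (0, 0, 3) the pool is (3, 6, 9)
  task-6 cannot run: need (3, 7, 8) vs free (3, 6, 9) (insufficient R0)
  task-1 cannot run: need (3, 6, 10) vs free (3, 6, 9) (insufficient R3)
  task-7 cannot run: need (3, 8, 2) vs free (3, 6, 9) (insufficient R0)
Had the request been granted, task-6, task-1 and task-7 could never finish.


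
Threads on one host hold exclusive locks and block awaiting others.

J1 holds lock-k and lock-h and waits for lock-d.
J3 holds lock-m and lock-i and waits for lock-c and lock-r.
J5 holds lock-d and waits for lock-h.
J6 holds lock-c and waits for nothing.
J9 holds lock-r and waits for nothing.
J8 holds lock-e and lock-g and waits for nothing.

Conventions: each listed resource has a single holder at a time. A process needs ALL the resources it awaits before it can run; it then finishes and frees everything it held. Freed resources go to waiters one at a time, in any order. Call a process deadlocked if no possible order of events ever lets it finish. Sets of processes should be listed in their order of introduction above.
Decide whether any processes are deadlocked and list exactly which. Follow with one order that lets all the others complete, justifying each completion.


Deadlocked: J1 and J5.
Key observation: the waits loop around J1 -> J5 -> J1 with no way out; no other process is dragged down with it.
A valid finishing order for the others: J8, J6, J9, J3.
Verifying each step:
  J8: no waits; runs immediately, freeing lock-e and lock-g
  J6: no waits; runs immediately, freeing lock-c
  J9: no waits; runs immediately, freeing lock-r
  run J3 (all its waits — lock-c and lock-r — are resolved); releases lock-m and lock-i


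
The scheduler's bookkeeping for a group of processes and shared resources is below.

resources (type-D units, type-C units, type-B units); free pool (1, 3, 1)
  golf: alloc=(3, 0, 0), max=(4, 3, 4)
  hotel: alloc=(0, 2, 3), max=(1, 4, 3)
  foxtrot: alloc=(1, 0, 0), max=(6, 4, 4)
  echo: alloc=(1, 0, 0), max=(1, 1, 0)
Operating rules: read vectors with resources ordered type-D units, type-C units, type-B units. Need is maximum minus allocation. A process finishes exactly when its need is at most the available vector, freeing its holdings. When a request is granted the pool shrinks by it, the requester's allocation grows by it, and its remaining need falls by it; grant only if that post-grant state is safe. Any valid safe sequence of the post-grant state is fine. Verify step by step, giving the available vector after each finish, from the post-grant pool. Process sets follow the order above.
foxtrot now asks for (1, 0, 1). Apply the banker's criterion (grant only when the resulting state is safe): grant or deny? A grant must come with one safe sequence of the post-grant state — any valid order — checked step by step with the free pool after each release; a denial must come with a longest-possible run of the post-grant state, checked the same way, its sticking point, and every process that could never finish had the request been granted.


DENY: after the grant no complete ordering would exist.
Key observation: after echo, hotel the pool peaks at (1, 5, 3), and each blocked process is short somewhere: golf on type-B units; foxtrot on type-D units.
On the post-grant state, echo, hotel is a maximal run — nothing extends it. Verifying each step:
  pool = (0, 3, 0)
  echo: need (0, 1, 0) fits (0, 3, 0); releases (1, 0, 0), pool now (1, 3, 0)
  hotel: need (1, 2, 0) fits (1, 3, 0); releases (0, 2, 3), pool now (1, 5, 3)
  golf still needs (1, 3, 4) but only (1, 5, 3) is free — short on type-B units
  foxtrot still needs (4, 4, 3) but only (1, 5, 3) is free — short on type-D units
Post-grant, the permanently blocked set is golf and foxtrot.


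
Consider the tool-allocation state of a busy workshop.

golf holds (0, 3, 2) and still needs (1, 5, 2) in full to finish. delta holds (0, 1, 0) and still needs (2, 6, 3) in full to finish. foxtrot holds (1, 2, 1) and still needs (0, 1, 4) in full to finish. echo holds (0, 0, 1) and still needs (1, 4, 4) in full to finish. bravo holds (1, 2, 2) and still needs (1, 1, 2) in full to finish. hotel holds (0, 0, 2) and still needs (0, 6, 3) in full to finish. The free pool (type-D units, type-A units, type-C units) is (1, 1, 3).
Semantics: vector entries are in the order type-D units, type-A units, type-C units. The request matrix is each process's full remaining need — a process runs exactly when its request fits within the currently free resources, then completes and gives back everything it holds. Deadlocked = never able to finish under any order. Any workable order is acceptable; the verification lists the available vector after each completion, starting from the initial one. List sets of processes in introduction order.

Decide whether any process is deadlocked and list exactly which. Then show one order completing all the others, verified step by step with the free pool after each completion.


The deadlocked set is empty.
Key observation: bravo fits the free pool immediately, and its release cascades until everyone finishes.
A valid finishing order for the others: bravo, foxtrot, golf, delta, hotel, echo. Walking it through:
  pool = (1, 1, 3)
  bravo needs (1, 1, 2) <= (1, 1, 3) -> finishes; pool += (1, 2, 2) = (2, 3, 5)
  foxtrot needs (0, 1, 4) <= (2, 3, 5) -> finishes; pool += (1, 2, 1) = (3, 5, 6)
  golf needs (1, 5, 2) <= (3, 5, 6) -> finishes; pool += (0, 3, 2) = (3, 8, 8)
  delta needs (2, 6, 3) <= (3, 8, 8) -> finishes; pool += (0, 1, 0) = (3, 9, 8)
  hotel needs (0, 6, 3) <= (3, 9, 8) -> finishes; pool += (0, 0, 2) = (3, 9, 10)
  echo needs (1, 4, 4) <= (3, 9, 10) -> finishes; pool += (0, 0, 1) = (3, 9, 11)


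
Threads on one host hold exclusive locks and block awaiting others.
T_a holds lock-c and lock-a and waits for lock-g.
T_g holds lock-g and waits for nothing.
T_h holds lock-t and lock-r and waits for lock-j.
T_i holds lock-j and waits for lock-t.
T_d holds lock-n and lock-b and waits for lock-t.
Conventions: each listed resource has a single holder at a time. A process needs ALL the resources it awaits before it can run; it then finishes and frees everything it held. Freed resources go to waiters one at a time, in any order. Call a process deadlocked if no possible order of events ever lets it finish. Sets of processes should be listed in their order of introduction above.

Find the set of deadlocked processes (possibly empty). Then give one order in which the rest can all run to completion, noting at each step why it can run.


Deadlocked set: T_h, T_i and T_d.
Key observation: the loop T_h -> T_i -> T_h blocks itself forever; T_d waits into the deadlock from upstream.
A valid finishing order for the others: T_g, T_a.
Check, step by step:
  T_g waits on nothing -> runs at once and releases lock-g
  T_a: everything it awaited (lock-g) is free; runs, freeing lock-c and lock-a


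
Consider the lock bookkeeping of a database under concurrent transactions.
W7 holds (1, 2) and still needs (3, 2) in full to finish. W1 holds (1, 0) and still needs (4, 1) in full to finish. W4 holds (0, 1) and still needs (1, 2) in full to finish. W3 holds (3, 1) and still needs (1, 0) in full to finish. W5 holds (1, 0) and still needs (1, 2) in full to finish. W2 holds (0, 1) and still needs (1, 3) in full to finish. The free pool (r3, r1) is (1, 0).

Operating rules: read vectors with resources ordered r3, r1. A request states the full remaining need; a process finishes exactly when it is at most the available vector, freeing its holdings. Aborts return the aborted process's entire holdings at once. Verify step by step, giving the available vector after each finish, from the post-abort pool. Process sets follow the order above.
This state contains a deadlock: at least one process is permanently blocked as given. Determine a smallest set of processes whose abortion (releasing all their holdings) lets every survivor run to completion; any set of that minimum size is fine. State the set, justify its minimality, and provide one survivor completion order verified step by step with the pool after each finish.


The answer: abort W2.
Key observation: W7 was stuck for good until W2 gave back (0, 1); in the order shown it finishes at step 3.
Why nothing smaller works: aborting no one leaves the state deadlocked as given.
The survivors complete as W3, W1, W7, W4, W5. Verifying each step (starting from the post-abort pool):
  pool = (1, 1)
  W3: need (1, 0) fits (1, 1); releases (3, 1), pool now (4, 2)
  W1: need (4, 1) fits (4, 2); releases (1, 0), pool now (5, 2)
  W7: need (3, 2) fits (5, 2); releases (1, 2), pool now (6, 4)
  W4: need (1, 2) fits (6, 4); releases (0, 1), pool now (6, 5)
  W5: need (1, 2) fits (6, 5); releases (1, 0), pool now (7, 5)


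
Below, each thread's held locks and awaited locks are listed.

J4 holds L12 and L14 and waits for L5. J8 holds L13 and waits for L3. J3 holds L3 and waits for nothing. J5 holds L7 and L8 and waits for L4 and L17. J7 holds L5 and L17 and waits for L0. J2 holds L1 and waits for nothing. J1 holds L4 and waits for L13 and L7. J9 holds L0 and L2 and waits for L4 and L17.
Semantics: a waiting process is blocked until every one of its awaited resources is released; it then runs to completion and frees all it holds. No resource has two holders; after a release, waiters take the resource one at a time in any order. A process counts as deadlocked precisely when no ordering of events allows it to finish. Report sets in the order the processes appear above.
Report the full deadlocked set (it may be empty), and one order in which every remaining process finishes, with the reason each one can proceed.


The deadlocked set is J4, J5, J7, J1 and J9.
Key observation: the loop J7 -> J9 -> J7 blocks itself forever; J5 and J1 are caught in further circular waits and J4 waits into the deadlock from upstream.
The rest can finish in the order J3, J8, J2.
Step-by-step check:
  J3: no waits; runs immediately, freeing L3
  J8 waits on L3 — all released -> runs and releases L13
  J2: no waits; runs immediately, freeing L1


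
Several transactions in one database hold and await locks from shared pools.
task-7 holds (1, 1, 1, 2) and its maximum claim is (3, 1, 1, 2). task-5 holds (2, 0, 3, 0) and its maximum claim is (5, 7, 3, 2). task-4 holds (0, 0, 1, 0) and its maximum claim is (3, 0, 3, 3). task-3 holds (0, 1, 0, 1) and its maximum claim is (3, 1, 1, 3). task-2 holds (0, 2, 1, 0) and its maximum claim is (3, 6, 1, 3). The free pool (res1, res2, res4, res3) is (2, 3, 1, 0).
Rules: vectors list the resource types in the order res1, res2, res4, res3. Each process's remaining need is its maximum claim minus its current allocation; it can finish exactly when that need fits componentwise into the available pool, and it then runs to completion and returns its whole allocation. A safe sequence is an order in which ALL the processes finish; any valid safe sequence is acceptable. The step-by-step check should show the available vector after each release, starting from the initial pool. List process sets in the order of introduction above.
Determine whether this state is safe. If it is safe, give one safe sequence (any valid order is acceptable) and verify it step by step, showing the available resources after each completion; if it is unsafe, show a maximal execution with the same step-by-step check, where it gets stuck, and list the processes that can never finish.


SAFE, for example via the order task-7, task-3, task-2, task-5, task-4.
Key observation: the order's first zero-slack moment is task-7 ((2, 0, 0, 0) needed, (2, 3, 1, 0) free — a requested resource with nothing to spare).
Verifying each step:
  pool = (2, 3, 1, 0)
  task-7: need (2, 0, 0, 0) fits (2, 3, 1, 0); releases (1, 1, 1, 2), pool now (3, 4, 2, 2)
  task-3: need (3, 0, 1, 2) fits (3, 4, 2, 2); releases (0, 1, 0, 1), pool now (3, 5, 2, 3)
  task-2: need (3, 4, 0, 3) fits (3, 5, 2, 3); releases (0, 2, 1, 0), pool now (3, 7, 3, 3)
  task-5: need (3, 7, 0, 2) fits (3, 7, 3, 3); releases (2, 0, 3, 0), pool now (5, 7, 6, 3)
  task-4: need (3, 0, 2, 3) fits (5, 7, 6, 3); releases (0, 0, 1, 0), pool now (5, 7, 7, 3)


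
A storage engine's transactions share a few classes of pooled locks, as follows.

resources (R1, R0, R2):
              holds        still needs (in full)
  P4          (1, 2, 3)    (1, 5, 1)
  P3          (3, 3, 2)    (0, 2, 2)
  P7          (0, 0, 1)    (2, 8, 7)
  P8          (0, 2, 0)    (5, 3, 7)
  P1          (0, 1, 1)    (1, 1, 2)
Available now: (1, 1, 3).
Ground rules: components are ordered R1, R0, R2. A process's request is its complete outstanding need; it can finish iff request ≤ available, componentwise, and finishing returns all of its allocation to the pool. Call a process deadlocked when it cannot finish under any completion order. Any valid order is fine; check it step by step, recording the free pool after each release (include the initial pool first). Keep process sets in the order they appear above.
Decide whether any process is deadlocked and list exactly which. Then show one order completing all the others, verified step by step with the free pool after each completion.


The deadlocked set is empty.
Key observation: the pool covers P1 at once, and every later process fits after earlier releases.
A valid finishing order for the others: P1, P3, P4, P8, P7. Step-by-step check:
  pool = (1, 1, 3)
  run P1 (needs (1, 1, 2), free (1, 1, 3)); after release of (0, 1, 1) the pool is (1, 2, 4)
  run P3 (needs (0, 2, 2), free (1, 2, 4)); after release of (3, 3, 2) the pool is (4, 5, 6)
  run P4 (needs (1, 5, 1), free (4, 5, 6)); after release of (1, 2, 3) the pool is (5, 7, 9)
  run P8 (needs (5, 3, 7), free (5, 7, 9)); after release of (0, 2, 0) the pool is (5, 9, 9)
  run P7 (needs (2, 8, 7), free (5, 9, 9)); after release of (0, 0, 1) the pool is (5, 9, 10)


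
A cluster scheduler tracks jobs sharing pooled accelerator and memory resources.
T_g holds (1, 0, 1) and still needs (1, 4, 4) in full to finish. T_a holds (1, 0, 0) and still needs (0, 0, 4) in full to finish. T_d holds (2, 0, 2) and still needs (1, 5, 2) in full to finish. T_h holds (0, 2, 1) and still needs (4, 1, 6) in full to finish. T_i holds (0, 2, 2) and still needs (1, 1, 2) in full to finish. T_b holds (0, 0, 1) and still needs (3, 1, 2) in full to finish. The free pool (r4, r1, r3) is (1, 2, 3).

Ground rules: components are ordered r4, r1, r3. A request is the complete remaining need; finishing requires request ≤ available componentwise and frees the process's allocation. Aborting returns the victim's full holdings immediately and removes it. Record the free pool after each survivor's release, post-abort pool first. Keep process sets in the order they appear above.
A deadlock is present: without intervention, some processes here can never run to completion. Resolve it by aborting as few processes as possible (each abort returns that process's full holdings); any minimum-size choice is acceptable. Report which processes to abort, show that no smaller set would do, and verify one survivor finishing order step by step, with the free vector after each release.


Minimum abort set: T_h.
Key observation: T_d was stuck for good until T_h gave back (0, 2, 1); in the order shown it finishes at step 2.
No smaller set exists: with zero aborts the deadlock remains.
Survivors finish in the order: T_i, T_d, T_a, T_b, T_g. Step-by-step check (pool after the aborts first):
  pool = (1, 4, 4)
  T_i needs (1, 1, 2) <= (1, 4, 4) -> finishes; pool += (0, 2, 2) = (1, 6, 6)
  T_d needs (1, 5, 2) <= (1, 6, 6) -> finishes; pool += (2, 0, 2) = (3, 6, 8)
  T_a needs (0, 0, 4) <= (3, 6, 8) -> finishes; pool += (1, 0, 0) = (4, 6, 8)
  T_b needs (3, 1, 2) <= (4, 6, 8) -> finishes; pool += (0, 0, 1) = (4, 6, 9)
  T_g needs (1, 4, 4) <= (4, 6, 9) -> finishes; pool += (1, 0, 1) = (5, 6, 10)


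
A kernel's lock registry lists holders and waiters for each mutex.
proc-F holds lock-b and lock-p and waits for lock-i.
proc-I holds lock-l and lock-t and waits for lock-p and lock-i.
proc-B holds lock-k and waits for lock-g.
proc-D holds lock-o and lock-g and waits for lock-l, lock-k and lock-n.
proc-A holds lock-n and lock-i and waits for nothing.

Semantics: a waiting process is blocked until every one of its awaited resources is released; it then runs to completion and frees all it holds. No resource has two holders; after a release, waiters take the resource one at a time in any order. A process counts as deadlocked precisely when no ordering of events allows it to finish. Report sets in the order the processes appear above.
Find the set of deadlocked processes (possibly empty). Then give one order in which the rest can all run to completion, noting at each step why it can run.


Deadlocked set: proc-B and proc-D.
Key observation: the knot is the closed ring of waits proc-B -> proc-D -> proc-B; no other process is dragged down with it.
The rest can finish in the order proc-A, proc-F, proc-I.
Walking it through:
  proc-A waits on nothing -> runs at once and releases lock-n and lock-i
  proc-F: everything it awaited (lock-i) is free; runs, freeing lock-b and lock-p
  proc-I: everything it awaited (lock-p and lock-i) is free; runs, freeing lock-l and lock-t


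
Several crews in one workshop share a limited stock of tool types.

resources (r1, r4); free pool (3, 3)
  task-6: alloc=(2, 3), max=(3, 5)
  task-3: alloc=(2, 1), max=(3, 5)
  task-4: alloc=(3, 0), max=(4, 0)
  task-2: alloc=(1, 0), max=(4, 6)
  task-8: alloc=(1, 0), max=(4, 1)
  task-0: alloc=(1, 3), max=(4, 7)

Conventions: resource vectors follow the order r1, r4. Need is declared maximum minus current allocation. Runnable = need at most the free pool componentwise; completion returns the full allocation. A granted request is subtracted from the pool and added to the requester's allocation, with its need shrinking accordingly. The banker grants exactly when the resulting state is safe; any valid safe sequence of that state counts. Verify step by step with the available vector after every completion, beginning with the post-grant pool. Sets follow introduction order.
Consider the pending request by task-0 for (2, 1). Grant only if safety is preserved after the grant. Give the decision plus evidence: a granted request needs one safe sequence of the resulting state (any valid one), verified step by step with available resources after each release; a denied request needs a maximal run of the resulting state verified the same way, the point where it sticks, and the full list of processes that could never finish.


GRANT: granting preserves safety; a valid post-grant sequence is task-6, task-0, task-8, task-2, task-4, task-3.
Key observation: post-grant, (1, 2) remains, and an order beginning with task-6 completes everyone.
Step-by-step check of the post-grant state:
  pool = (1, 2)
  run task-6 (needs (1, 2), free (1, 2)); after release of (2, 3) the pool is (3, 5)
  run task-0 (needs (1, 3), free (3, 5)); after release of (3, 4) the pool is (6, 9)
  run task-8 (needs (3, 1), free (6, 9)); after release of (1, 0) the pool is (7, 9)
  run task-2 (needs (3, 6), free (7, 9)); after release of (1, 0) the pool is (8, 9)
  run task-4 (needs (1, 0), free (8, 9)); after release of (3, 0) the pool is (11, 9)
  run task-3 (needs (1, 4), free (11, 9)); after release of (2, 1) the pool is (13, 10)


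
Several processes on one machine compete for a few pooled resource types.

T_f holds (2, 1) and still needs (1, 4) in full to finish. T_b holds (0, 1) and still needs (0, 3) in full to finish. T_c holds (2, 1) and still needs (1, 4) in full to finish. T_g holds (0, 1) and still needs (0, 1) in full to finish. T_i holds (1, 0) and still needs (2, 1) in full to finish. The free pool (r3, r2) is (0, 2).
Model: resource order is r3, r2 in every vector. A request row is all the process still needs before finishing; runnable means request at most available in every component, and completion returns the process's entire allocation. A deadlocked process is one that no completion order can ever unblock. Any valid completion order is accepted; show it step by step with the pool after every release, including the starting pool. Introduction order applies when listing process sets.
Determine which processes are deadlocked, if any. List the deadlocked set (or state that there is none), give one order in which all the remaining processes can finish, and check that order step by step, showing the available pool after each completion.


Deadlocked: T_f, T_c and T_i.
Key observation: the wall is r3: completing T_g, T_b brings the pool only to (0, 4), and all the rest need more.
One completion order for the rest: T_g, T_b. Walking it through:
  pool = (0, 2)
  run T_g (needs (0, 1), free (0, 2)); after release of (0, 1) the pool is (0, 3)
  run T_b (needs (0, 3), free (0, 3)); after release of (0, 1) the pool is (0, 4)
None of the blocked processes ever fits:
  T_f cannot run: need (1, 4) vs free (0, 4) (insufficient r3)
  T_c cannot run: need (1, 4) vs free (0, 4) (insufficient r3)
  T_i cannot run: need (2, 1) vs free (0, 4) (insufficient r3)


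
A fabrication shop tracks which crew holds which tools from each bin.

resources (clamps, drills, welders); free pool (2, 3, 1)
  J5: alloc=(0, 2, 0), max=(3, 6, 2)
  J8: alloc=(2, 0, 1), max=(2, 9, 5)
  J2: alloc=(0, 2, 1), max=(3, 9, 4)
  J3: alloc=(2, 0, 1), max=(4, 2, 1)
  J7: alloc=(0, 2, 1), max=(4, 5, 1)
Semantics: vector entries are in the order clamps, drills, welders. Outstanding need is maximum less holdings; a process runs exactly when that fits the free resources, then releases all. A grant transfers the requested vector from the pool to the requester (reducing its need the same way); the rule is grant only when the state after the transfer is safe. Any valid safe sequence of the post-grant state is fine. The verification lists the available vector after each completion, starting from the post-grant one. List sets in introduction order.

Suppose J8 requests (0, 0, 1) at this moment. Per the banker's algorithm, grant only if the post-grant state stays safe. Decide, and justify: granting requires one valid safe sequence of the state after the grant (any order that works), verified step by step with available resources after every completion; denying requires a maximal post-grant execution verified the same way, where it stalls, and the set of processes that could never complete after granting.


DENY. Granting would leave the state unsafe.
Key observation: welders is the bottleneck — with J3, J7, J5 done the pool holds (4, 7, 2), short of every remaining need.
Pretend the grant happened; the run J3, J7, J5 goes as far as possible. Check, step by step:
  pool = (2, 3, 0)
  J3 needs (2, 2, 0) <= (2, 3, 0) -> finishes; pool += (2, 0, 1) = (4, 3, 1)
  J7 needs (4, 3, 0) <= (4, 3, 1) -> finishes; pool += (0, 2, 1) = (4, 5, 2)
  J5 needs (3, 4, 2) <= (4, 5, 2) -> finishes; pool += (0, 2, 0) = (4, 7, 2)
  J8 cannot run: need (0, 9, 3) vs free (4, 7, 2) (insufficient drills and welders)
  J2 cannot run: need (3, 7, 3) vs free (4, 7, 2) (insufficient welders)
Processes that could never finish after the grant: J8 and J2.
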